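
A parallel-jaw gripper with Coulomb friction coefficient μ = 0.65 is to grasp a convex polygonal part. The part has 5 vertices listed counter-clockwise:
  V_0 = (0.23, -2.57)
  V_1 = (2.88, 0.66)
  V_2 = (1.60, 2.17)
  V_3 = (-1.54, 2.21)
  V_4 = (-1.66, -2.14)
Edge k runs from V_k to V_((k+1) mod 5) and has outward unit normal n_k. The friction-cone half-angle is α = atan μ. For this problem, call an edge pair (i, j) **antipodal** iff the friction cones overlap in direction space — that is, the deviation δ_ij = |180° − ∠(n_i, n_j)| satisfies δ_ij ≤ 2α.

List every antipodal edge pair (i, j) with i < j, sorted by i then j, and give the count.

α = atan 0.65 = 33.02°;  2α = 66.05°
n_0 = (+0.7731, -0.6343)
n_1 = (+0.7628, +0.6466)
n_2 = (+0.0127, +0.9999)
n_3 = (-0.9996, +0.0276)
n_4 = (-0.2218, -0.9751)
  (0,1): δ = 100.35°  ·
  (0,2): δ = 51.36°  ✓
  (0,3): δ = 37.79°  ✓
  (0,4): δ = 116.55°  ·
  (1,2): δ = 131.02°  ·
  (1,3): δ = 41.87°  ✓
  (1,4): δ = 36.90°  ✓
  (2,3): δ = 90.85°  ·
  (2,4): δ = 12.09°  ✓
  (3,4): δ = 101.24°  ·
antipodal pairs: 5

count = 5; pairs: (0,2), (0,3), (1,3), (1,4), (2,4)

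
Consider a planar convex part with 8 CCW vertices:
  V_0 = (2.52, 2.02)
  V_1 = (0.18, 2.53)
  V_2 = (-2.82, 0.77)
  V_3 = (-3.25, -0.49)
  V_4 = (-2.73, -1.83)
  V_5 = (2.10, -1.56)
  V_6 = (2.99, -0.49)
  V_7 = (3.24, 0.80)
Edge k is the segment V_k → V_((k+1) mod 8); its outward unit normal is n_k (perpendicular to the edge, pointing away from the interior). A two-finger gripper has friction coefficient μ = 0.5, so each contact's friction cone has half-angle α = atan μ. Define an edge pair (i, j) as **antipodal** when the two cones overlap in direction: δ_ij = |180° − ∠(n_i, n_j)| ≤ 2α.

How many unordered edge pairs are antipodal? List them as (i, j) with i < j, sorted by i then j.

count = 9; pairs: (0,4), (1,4), (1,5), (1,6), (2,5), (2,6), (2,7), (3,6), (3,7)

α = atan 0.5 = 26.57°;  2α = 53.13°
n_0 = (+0.2129, +0.9771)
n_1 = (-0.5060, +0.8625)
n_2 = (-0.9464, +0.3230)
n_3 = (-0.9323, -0.3618)
n_4 = (+0.0558, -0.9984)
n_5 = (+0.7688, -0.6395)
n_6 = (+0.9817, -0.1903)
n_7 = (+0.8612, +0.5083)
  (0,1): δ = 137.31°  ·
  (0,2): δ = 96.55°  ·
  (0,3): δ = 56.50°  ·
  (0,4): δ = 15.49°  ✓
  (0,5): δ = 62.54°  ·
  (0,6): δ = 91.33°  ·
  (0,7): δ = 132.84°  ·
  (1,2): δ = 139.24°  ·
  (1,3): δ = 99.19°  ·
  (1,4): δ = 27.20°  ✓
  (1,5): δ = 19.85°  ✓
  (1,6): δ = 48.63°  ✓
  (1,7): δ = 90.15°  ·
  (2,3): δ = 139.95°  ·
  (2,4): δ = 67.96°  ·
  (2,5): δ = 20.91°  ✓
  (2,6): δ = 7.88°  ✓
  (2,7): δ = 49.39°  ✓
  (3,4): δ = 108.01°  ·
  (3,5): δ = 60.96°  ·
  (3,6): δ = 32.18°  ✓
  (3,7): δ = 9.34°  ✓
  (4,5): δ = 132.95°  ·
  (4,6): δ = 104.17°  ·
  (4,7): δ = 62.65°  ·
  (5,6): δ = 151.22°  ·
  (5,7): δ = 109.70°  ·
  (6,7): δ = 138.48°  ·
antipodal pairs: 9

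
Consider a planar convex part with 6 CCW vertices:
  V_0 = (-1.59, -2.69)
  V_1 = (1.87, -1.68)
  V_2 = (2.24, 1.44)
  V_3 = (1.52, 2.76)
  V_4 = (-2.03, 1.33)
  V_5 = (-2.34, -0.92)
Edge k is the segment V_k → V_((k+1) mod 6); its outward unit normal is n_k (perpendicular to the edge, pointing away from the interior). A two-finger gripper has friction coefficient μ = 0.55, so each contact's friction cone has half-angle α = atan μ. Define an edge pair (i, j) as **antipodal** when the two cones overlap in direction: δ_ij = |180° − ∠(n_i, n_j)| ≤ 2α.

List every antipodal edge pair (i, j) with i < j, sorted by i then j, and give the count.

α = atan 0.55 = 28.81°;  2α = 57.62°
n_0 = (+0.2802, -0.9599)
n_1 = (+0.9930, -0.1178)
n_2 = (+0.8779, +0.4789)
n_3 = (-0.3736, +0.9276)
n_4 = (-0.9906, +0.1365)
n_5 = (-0.9208, -0.3901)
  (0,1): δ = 113.04°  ·
  (0,2): δ = 77.66°  ·
  (0,3): δ = 5.67°  ✓
  (0,4): δ = 65.88°  ·
  (0,5): δ = 96.69°  ·
  (1,2): δ = 144.63°  ·
  (1,3): δ = 61.30°  ·
  (1,4): δ = 1.08°  ✓
  (1,5): δ = 29.73°  ✓
  (2,3): δ = 96.67°  ·
  (2,4): δ = 36.46°  ✓
  (2,5): δ = 5.65°  ✓
  (3,4): δ = 119.79°  ·
  (3,5): δ = 88.98°  ·
  (4,5): δ = 149.19°  ·
antipodal pairs: 5

count = 5; pairs: (0,3), (1,4), (1,5), (2,4), (2,5)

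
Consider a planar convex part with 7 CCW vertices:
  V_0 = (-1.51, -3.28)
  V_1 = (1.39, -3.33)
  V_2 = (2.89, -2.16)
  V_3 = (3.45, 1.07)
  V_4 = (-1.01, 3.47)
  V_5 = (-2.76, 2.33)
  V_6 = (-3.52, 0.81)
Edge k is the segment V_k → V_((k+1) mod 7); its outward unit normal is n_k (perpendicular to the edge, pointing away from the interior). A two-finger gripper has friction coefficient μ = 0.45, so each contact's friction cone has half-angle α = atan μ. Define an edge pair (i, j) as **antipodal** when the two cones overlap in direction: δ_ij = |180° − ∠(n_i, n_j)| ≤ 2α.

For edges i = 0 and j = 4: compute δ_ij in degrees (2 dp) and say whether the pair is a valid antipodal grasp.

α = atan 0.45 = 24.23°;  2α = 48.46°
edge 0: e_0 = (+2.90, -0.05);  n_0 = (-0.0172, -0.9999)
edge 4: e_4 = (-1.75, -1.14);  n_4 = (-0.5458, +0.8379)
∠(n_0, n_4) = 145.93°
δ = |180° − 145.93°| = 34.07°
34.07° ≤ 2α = 48.46°  →  valid

δ = 34.07°, valid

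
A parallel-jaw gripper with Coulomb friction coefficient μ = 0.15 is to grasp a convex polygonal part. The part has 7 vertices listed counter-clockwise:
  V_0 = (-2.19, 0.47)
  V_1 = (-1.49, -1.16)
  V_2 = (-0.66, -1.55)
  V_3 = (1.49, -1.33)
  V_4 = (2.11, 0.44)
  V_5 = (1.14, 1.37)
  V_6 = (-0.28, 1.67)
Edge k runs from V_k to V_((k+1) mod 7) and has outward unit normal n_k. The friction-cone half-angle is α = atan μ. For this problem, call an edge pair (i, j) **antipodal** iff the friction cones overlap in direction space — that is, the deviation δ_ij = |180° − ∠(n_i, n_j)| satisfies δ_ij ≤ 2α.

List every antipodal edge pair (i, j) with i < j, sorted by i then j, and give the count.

count = 1; pairs: (1,5)

α = atan 0.15 = 8.53°;  2α = 17.06°
n_0 = (-0.9189, -0.3946)
n_1 = (-0.4253, -0.9051)
n_2 = (+0.1018, -0.9948)
n_3 = (+0.9438, -0.3306)
n_4 = (+0.6921, +0.7218)
n_5 = (+0.2067, +0.9784)
n_6 = (-0.5320, +0.8468)
  (0,1): δ = 138.41°  ·
  (0,2): δ = 107.40°  ·
  (0,3): δ = 42.55°  ·
  (0,4): δ = 22.97°  ·
  (0,5): δ = 54.83°  ·
  (0,6): δ = 98.90°  ·
  (1,2): δ = 148.99°  ·
  (1,3): δ = 84.14°  ·
  (1,4): δ = 18.63°  ·
  (1,5): δ = 13.24°  ✓
  (1,6): δ = 57.31°  ·
  (2,3): δ = 115.15°  ·
  (2,4): δ = 49.64°  ·
  (2,5): δ = 17.77°  ·
  (2,6): δ = 26.30°  ·
  (3,4): δ = 114.49°  ·
  (3,5): δ = 82.62°  ·
  (3,6): δ = 38.56°  ·
  (4,5): δ = 148.14°  ·
  (4,6): δ = 104.07°  ·
  (5,6): δ = 135.93°  ·
antipodal pairs: 1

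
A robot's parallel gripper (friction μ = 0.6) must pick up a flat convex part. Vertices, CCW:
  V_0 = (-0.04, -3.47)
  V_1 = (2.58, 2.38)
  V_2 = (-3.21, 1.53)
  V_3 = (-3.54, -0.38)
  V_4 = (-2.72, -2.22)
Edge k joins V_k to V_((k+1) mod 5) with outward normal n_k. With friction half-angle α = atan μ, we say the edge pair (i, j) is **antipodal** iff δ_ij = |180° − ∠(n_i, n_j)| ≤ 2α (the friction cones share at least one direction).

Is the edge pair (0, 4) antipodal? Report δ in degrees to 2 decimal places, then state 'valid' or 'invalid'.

δ = 89.12°, invalid

α = atan 0.6 = 30.96°;  2α = 61.93°
edge 0: e_0 = (+2.62, +5.85);  n_0 = (+0.9126, -0.4087)
edge 4: e_4 = (+2.68, -1.25);  n_4 = (-0.4227, -0.9063)
∠(n_0, n_4) = 90.88°
δ = |180° − 90.88°| = 89.12°
89.12° > 2α = 61.93°  →  invalid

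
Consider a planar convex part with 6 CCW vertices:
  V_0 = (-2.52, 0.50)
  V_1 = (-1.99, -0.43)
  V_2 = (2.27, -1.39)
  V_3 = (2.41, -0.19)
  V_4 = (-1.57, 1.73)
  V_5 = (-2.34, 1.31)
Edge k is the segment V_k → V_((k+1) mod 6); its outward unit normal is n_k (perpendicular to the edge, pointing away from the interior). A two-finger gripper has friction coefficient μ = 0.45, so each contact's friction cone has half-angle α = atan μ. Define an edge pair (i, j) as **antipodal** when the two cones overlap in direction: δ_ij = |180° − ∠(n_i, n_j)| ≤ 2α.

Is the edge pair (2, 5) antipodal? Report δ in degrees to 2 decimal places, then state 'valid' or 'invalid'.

α = atan 0.45 = 24.23°;  2α = 48.46°
edge 2: e_2 = (+0.14, +1.20);  n_2 = (+0.9933, -0.1159)
edge 5: e_5 = (-0.18, -0.81);  n_5 = (-0.9762, +0.2169)
∠(n_2, n_5) = 174.13°
δ = |180° − 174.13°| = 5.87°
5.87° ≤ 2α = 48.46°  →  valid

δ = 5.87°, valid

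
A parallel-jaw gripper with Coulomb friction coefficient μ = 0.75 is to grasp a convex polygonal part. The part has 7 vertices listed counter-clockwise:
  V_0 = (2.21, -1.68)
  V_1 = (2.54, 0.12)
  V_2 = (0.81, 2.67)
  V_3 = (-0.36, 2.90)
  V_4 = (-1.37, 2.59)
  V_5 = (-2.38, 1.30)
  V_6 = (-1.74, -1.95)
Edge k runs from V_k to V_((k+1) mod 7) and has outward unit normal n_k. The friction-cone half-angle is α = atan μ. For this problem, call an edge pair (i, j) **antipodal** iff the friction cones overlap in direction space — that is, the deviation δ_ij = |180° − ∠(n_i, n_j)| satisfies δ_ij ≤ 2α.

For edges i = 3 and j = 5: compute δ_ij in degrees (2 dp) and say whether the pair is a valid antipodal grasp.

δ = 95.92°, invalid

α = atan 0.75 = 36.87°;  2α = 73.74°
edge 3: e_3 = (-1.01, -0.31);  n_3 = (-0.2934, +0.9560)
edge 5: e_5 = (+0.64, -3.25);  n_5 = (-0.9812, -0.1932)
∠(n_3, n_5) = 84.08°
δ = |180° − 84.08°| = 95.92°
95.92° > 2α = 73.74°  →  invalid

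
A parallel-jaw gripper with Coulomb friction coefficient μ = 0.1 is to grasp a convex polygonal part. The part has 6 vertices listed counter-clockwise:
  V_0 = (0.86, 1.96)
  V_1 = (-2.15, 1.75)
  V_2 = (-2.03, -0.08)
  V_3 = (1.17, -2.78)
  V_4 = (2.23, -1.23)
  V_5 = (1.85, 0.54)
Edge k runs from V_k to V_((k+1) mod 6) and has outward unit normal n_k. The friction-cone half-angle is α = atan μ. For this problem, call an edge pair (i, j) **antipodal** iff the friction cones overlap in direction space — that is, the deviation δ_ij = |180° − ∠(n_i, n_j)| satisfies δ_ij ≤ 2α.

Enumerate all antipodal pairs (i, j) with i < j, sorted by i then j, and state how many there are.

count = 1; pairs: (1,4)

α = atan 0.1 = 5.71°;  2α = 11.42°
n_0 = (-0.0696, +0.9976)
n_1 = (-0.9979, -0.0654)
n_2 = (-0.6449, -0.7643)
n_3 = (+0.8254, -0.5645)
n_4 = (+0.9777, +0.2099)
n_5 = (+0.8203, +0.5719)
  (0,1): δ = 90.24°  ·
  (0,2): δ = 44.15°  ·
  (0,3): δ = 51.64°  ·
  (0,4): δ = 98.13°  ·
  (0,5): δ = 120.89°  ·
  (1,2): δ = 133.91°  ·
  (1,3): δ = 38.12°  ·
  (1,4): δ = 8.37°  ✓
  (1,5): δ = 31.13°  ·
  (2,3): δ = 84.21°  ·
  (2,4): δ = 37.73°  ·
  (2,5): δ = 14.96°  ·
  (3,4): δ = 133.52°  ·
  (3,5): δ = 110.75°  ·
  (4,5): δ = 157.23°  ·
antipodal pairs: 1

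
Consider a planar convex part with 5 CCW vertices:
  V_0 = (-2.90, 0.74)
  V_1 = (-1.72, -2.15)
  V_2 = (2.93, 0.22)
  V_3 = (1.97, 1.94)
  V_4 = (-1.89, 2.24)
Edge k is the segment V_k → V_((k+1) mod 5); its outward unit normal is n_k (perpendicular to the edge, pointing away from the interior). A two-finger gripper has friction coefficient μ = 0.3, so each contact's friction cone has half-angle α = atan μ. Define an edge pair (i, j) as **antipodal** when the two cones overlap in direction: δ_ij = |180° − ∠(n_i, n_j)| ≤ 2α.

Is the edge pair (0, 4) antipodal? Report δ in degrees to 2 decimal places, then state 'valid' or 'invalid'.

α = atan 0.3 = 16.70°;  2α = 33.40°
edge 0: e_0 = (+1.18, -2.89);  n_0 = (-0.9258, -0.3780)
edge 4: e_4 = (-1.01, -1.50);  n_4 = (-0.8295, +0.5585)
∠(n_0, n_4) = 56.16°
δ = |180° − 56.16°| = 123.84°
123.84° > 2α = 33.40°  →  invalid

δ = 123.84°, invalid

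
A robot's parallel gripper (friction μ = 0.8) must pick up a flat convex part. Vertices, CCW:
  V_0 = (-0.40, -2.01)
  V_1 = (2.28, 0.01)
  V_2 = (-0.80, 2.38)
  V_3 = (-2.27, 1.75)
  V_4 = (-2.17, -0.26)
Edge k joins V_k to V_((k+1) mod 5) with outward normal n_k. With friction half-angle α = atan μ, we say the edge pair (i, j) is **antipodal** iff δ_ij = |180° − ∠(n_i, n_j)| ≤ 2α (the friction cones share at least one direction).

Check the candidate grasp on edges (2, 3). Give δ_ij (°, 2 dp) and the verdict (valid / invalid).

δ = 110.35°, invalid

α = atan 0.8 = 38.66°;  2α = 77.32°
edge 2: e_2 = (-1.47, -0.63);  n_2 = (-0.3939, +0.9191)
edge 3: e_3 = (+0.10, -2.01);  n_3 = (-0.9988, -0.0497)
∠(n_2, n_3) = 69.65°
δ = |180° − 69.65°| = 110.35°
110.35° > 2α = 77.32°  →  invalid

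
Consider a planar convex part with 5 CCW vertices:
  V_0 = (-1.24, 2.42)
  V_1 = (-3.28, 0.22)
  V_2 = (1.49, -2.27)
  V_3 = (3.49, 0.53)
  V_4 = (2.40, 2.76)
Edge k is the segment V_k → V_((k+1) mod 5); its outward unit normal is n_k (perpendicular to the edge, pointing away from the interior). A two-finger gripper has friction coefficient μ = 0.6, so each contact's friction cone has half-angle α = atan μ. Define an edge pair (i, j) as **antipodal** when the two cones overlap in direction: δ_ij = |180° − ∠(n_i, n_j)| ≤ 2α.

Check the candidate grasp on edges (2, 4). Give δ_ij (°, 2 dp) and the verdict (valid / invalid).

α = atan 0.6 = 30.96°;  2α = 61.93°
edge 2: e_2 = (+2.00, +2.80);  n_2 = (+0.8137, -0.5812)
edge 4: e_4 = (-3.64, -0.34);  n_4 = (-0.0930, +0.9957)
∠(n_2, n_4) = 130.87°
δ = |180° − 130.87°| = 49.13°
49.13° ≤ 2α = 61.93°  →  valid

δ = 49.13°, valid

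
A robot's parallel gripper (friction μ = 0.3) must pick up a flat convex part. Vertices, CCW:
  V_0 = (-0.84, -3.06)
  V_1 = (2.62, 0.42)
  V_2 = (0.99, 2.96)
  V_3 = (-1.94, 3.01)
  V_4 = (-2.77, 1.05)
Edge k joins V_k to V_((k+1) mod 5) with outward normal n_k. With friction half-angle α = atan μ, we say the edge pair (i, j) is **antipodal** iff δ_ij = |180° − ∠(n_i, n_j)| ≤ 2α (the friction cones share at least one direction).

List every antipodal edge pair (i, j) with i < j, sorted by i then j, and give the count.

count = 2; pairs: (0,3), (1,4)

α = atan 0.3 = 16.70°;  2α = 33.40°
n_0 = (+0.7091, -0.7051)
n_1 = (+0.8416, +0.5401)
n_2 = (+0.0171, +0.9999)
n_3 = (-0.9208, +0.3899)
n_4 = (-0.9052, -0.4251)
  (0,1): δ = 102.48°  ·
  (0,2): δ = 46.14°  ·
  (0,3): δ = 21.88°  ✓
  (0,4): δ = 69.99°  ·
  (1,2): δ = 123.67°  ·
  (1,3): δ = 55.64°  ·
  (1,4): δ = 7.54°  ✓
  (2,3): δ = 111.97°  ·
  (2,4): δ = 63.87°  ·
  (3,4): δ = 131.89°  ·
antipodal pairs: 2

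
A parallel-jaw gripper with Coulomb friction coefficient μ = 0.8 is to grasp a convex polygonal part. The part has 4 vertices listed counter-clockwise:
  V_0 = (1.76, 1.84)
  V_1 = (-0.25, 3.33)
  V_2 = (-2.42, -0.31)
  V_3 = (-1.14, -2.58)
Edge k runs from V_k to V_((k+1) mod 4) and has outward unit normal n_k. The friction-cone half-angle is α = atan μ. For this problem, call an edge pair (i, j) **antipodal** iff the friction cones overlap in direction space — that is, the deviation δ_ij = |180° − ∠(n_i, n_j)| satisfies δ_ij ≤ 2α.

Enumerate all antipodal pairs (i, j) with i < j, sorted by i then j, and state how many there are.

count = 3; pairs: (0,2), (1,3), (2,3)

α = atan 0.8 = 38.66°;  2α = 77.32°
n_0 = (+0.5955, +0.8033)
n_1 = (-0.8589, +0.5121)
n_2 = (-0.8711, -0.4912)
n_3 = (+0.8361, -0.5486)
  (0,1): δ = 84.25°  ·
  (0,2): δ = 24.03°  ✓
  (0,3): δ = 93.28°  ·
  (1,2): δ = 119.78°  ·
  (1,3): δ = 2.47°  ✓
  (2,3): δ = 62.69°  ✓
antipodal pairs: 3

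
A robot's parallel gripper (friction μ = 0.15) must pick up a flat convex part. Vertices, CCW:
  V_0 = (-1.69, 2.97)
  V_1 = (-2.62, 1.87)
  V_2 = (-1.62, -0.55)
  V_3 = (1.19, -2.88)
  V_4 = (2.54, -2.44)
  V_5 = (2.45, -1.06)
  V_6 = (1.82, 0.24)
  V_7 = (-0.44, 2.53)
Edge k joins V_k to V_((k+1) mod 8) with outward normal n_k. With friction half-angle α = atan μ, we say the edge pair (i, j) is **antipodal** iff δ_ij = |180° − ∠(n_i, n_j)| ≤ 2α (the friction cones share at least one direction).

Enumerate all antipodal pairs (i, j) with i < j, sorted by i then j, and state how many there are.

count = 2; pairs: (1,5), (2,6)

α = atan 0.15 = 8.53°;  2α = 17.06°
n_0 = (-0.7636, +0.6456)
n_1 = (-0.9242, -0.3819)
n_2 = (-0.6383, -0.7698)
n_3 = (+0.3099, -0.9508)
n_4 = (+0.9979, +0.0651)
n_5 = (+0.8999, +0.4361)
n_6 = (+0.7118, +0.7024)
n_7 = (+0.3320, +0.9433)
  (0,1): δ = 117.34°  ·
  (0,2): δ = 89.45°  ·
  (0,3): δ = 31.73°  ·
  (0,4): δ = 43.94°  ·
  (0,5): δ = 66.07°  ·
  (0,6): δ = 84.84°  ·
  (0,7): δ = 110.82°  ·
  (1,2): δ = 152.12°  ·
  (1,3): δ = 94.40°  ·
  (1,4): δ = 18.72°  ·
  (1,5): δ = 3.40°  ✓
  (1,6): δ = 22.17°  ·
  (1,7): δ = 48.16°  ·
  (2,3): δ = 122.28°  ·
  (2,4): δ = 46.60°  ·
  (2,5): δ = 24.48°  ·
  (2,6): δ = 5.71°  ✓
  (2,7): δ = 20.27°  ·
  (3,4): δ = 104.32°  ·
  (3,5): δ = 82.20°  ·
  (3,6): δ = 63.43°  ·
  (3,7): δ = 37.44°  ·
  (4,5): δ = 157.88°  ·
  (4,6): δ = 139.11°  ·
  (4,7): δ = 113.12°  ·
  (5,6): δ = 161.23°  ·
  (5,7): δ = 135.25°  ·
  (6,7): δ = 154.01°  ·
antipodal pairs: 2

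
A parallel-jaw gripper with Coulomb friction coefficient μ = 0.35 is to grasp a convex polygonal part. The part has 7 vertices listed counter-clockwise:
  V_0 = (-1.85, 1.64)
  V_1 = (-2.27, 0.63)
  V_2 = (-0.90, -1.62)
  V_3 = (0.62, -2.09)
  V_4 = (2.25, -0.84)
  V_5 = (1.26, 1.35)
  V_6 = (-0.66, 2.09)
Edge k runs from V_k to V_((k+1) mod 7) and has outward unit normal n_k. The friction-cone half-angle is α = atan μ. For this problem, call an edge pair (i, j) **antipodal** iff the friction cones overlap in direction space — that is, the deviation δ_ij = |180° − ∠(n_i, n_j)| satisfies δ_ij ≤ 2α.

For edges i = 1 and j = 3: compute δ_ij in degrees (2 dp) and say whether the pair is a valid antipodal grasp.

α = atan 0.35 = 19.29°;  2α = 38.58°
edge 1: e_1 = (+1.37, -2.25);  n_1 = (-0.8541, -0.5201)
edge 3: e_3 = (+1.63, +1.25);  n_3 = (+0.6085, -0.7935)
∠(n_1, n_3) = 96.15°
δ = |180° − 96.15°| = 83.85°
83.85° > 2α = 38.58°  →  invalid

δ = 83.85°, invalid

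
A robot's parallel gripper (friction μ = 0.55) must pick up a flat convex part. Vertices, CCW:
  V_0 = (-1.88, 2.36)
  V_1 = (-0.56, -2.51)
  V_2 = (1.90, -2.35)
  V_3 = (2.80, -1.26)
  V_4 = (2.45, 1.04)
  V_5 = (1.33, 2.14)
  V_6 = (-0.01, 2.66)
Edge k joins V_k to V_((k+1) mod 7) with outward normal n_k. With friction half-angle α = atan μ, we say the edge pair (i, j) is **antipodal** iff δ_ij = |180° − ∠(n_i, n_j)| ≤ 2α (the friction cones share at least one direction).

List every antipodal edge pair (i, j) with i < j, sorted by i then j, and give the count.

count = 8; pairs: (0,2), (0,3), (0,4), (0,5), (1,4), (1,5), (1,6), (2,6)

α = atan 0.55 = 28.81°;  2α = 57.62°
n_0 = (-0.9652, -0.2616)
n_1 = (+0.0649, -0.9979)
n_2 = (+0.7711, -0.6367)
n_3 = (+0.9886, +0.1504)
n_4 = (+0.7007, +0.7134)
n_5 = (+0.3618, +0.9323)
n_6 = (-0.1584, +0.9874)
  (0,1): δ = 101.44°  ·
  (0,2): δ = 54.71°  ✓
  (0,3): δ = 6.51°  ✓
  (0,4): δ = 30.35°  ✓
  (0,5): δ = 53.63°  ✓
  (0,6): δ = 83.95°  ·
  (1,2): δ = 133.27°  ·
  (1,3): δ = 85.07°  ·
  (1,4): δ = 48.21°  ✓
  (1,5): δ = 24.93°  ✓
  (1,6): δ = 5.39°  ✓
  (2,3): δ = 131.80°  ·
  (2,4): δ = 94.94°  ·
  (2,5): δ = 71.66°  ·
  (2,6): δ = 41.34°  ✓
  (3,4): δ = 143.14°  ·
  (3,5): δ = 119.86°  ·
  (3,6): δ = 89.54°  ·
  (4,5): δ = 156.73°  ·
  (4,6): δ = 126.40°  ·
  (5,6): δ = 149.68°  ·
antipodal pairs: 8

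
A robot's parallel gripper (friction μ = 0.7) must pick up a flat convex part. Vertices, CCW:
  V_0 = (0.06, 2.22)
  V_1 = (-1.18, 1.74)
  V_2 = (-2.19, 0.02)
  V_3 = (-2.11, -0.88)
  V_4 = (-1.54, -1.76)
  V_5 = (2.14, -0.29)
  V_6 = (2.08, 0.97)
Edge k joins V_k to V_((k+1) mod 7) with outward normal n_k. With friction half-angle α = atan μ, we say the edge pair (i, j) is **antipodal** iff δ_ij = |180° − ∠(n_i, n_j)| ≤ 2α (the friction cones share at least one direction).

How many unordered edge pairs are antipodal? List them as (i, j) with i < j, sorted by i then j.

count = 8; pairs: (0,4), (1,4), (1,5), (2,5), (2,6), (3,5), (3,6), (4,6)

α = atan 0.7 = 34.99°;  2α = 69.98°
n_0 = (-0.3610, +0.9326)
n_1 = (-0.8623, +0.5064)
n_2 = (-0.9961, -0.0885)
n_3 = (-0.8393, -0.5436)
n_4 = (+0.3710, -0.9287)
n_5 = (+0.9989, +0.0476)
n_6 = (+0.5262, +0.8504)
  (0,1): δ = 141.58°  ·
  (0,2): δ = 106.08°  ·
  (0,3): δ = 78.23°  ·
  (0,4): δ = 0.61°  ✓
  (0,5): δ = 71.57°  ·
  (0,6): δ = 127.09°  ·
  (1,2): δ = 144.50°  ·
  (1,3): δ = 116.65°  ·
  (1,4): δ = 37.80°  ✓
  (1,5): δ = 33.15°  ✓
  (1,6): δ = 88.67°  ·
  (2,3): δ = 152.15°  ·
  (2,4): δ = 73.31°  ·
  (2,5): δ = 2.35°  ✓
  (2,6): δ = 53.17°  ✓
  (3,4): δ = 101.16°  ·
  (3,5): δ = 30.21°  ✓
  (3,6): δ = 25.32°  ✓
  (4,5): δ = 109.05°  ·
  (4,6): δ = 53.52°  ✓
  (5,6): δ = 124.48°  ·
antipodal pairs: 8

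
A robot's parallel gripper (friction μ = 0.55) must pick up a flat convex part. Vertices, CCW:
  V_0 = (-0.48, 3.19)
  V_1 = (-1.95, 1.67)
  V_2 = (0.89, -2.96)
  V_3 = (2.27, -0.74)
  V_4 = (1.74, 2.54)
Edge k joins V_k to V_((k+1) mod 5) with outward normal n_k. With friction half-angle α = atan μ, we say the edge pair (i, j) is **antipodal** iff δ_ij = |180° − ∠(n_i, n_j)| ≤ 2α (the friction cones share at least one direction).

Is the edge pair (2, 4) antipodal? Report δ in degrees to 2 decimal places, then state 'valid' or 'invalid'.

δ = 74.45°, invalid

α = atan 0.55 = 28.81°;  2α = 57.62°
edge 2: e_2 = (+1.38, +2.22);  n_2 = (+0.8493, -0.5279)
edge 4: e_4 = (-2.22, +0.65);  n_4 = (+0.2810, +0.9597)
∠(n_2, n_4) = 105.55°
δ = |180° − 105.55°| = 74.45°
74.45° > 2α = 57.62°  →  invalid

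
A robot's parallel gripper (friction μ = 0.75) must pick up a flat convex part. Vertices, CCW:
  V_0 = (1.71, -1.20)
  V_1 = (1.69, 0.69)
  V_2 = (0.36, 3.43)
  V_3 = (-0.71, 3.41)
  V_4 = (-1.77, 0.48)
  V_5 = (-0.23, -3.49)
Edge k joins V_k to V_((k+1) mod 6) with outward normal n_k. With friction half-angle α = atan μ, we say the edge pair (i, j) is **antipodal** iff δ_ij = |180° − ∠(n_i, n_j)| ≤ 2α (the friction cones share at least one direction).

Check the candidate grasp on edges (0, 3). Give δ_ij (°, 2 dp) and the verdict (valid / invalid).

δ = 20.50°, valid

α = atan 0.75 = 36.87°;  2α = 73.74°
edge 0: e_0 = (-0.02, +1.89);  n_0 = (+0.9999, +0.0106)
edge 3: e_3 = (-1.06, -2.93);  n_3 = (-0.9404, +0.3402)
∠(n_0, n_3) = 159.50°
δ = |180° − 159.50°| = 20.50°
20.50° ≤ 2α = 73.74°  →  valid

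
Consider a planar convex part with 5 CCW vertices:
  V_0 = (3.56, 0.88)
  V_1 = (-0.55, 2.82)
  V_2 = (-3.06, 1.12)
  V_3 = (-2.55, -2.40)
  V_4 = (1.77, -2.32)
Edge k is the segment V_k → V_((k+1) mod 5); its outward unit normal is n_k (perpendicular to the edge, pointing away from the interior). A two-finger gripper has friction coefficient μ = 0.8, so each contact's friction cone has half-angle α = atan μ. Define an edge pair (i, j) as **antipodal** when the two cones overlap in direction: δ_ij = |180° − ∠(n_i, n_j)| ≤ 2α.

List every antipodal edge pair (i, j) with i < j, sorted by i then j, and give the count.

count = 5; pairs: (0,2), (0,3), (1,3), (1,4), (2,4)

α = atan 0.8 = 38.66°;  2α = 77.32°
n_0 = (+0.4269, +0.9043)
n_1 = (-0.5608, +0.8280)
n_2 = (-0.9897, -0.1434)
n_3 = (+0.0185, -0.9998)
n_4 = (+0.8727, -0.4882)
  (0,1): δ = 120.62°  ·
  (0,2): δ = 56.49°  ✓
  (0,3): δ = 26.33°  ✓
  (0,4): δ = 86.05°  ·
  (1,2): δ = 115.87°  ·
  (1,3): δ = 33.05°  ✓
  (1,4): δ = 26.67°  ✓
  (2,3): δ = 97.18°  ·
  (2,4): δ = 37.47°  ✓
  (3,4): δ = 120.28°  ·
antipodal pairs: 5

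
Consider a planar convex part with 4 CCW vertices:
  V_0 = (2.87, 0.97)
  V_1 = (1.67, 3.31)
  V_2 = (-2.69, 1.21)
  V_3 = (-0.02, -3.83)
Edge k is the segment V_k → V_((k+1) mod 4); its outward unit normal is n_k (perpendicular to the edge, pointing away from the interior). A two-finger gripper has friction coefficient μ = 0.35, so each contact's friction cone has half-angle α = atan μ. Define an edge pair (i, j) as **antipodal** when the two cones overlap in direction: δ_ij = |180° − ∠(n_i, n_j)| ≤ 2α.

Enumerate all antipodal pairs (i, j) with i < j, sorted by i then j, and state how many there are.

count = 2; pairs: (0,2), (1,3)

α = atan 0.35 = 19.29°;  2α = 38.58°
n_0 = (+0.8898, +0.4563)
n_1 = (-0.4339, +0.9009)
n_2 = (-0.8837, -0.4681)
n_3 = (+0.8567, -0.5158)
  (0,1): δ = 91.43°  ·
  (0,2): δ = 0.76°  ✓
  (0,3): δ = 121.80°  ·
  (1,2): δ = 87.80°  ·
  (1,3): δ = 33.23°  ✓
  (2,3): δ = 58.96°  ·
antipodal pairs: 2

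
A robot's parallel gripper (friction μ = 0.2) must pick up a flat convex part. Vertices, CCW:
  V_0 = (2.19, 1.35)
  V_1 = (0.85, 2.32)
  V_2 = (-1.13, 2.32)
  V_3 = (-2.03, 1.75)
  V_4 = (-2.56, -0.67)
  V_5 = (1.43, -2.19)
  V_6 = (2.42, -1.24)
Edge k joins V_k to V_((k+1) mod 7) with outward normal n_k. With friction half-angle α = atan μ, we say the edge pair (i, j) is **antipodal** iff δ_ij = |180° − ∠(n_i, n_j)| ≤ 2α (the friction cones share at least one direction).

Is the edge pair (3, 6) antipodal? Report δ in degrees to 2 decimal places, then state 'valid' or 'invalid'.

α = atan 0.2 = 11.31°;  2α = 22.62°
edge 3: e_3 = (-0.53, -2.42);  n_3 = (-0.9768, +0.2139)
edge 6: e_6 = (-0.23, +2.59);  n_6 = (+0.9961, +0.0885)
∠(n_3, n_6) = 162.57°
δ = |180° − 162.57°| = 17.43°
17.43° ≤ 2α = 22.62°  →  valid

δ = 17.43°, valid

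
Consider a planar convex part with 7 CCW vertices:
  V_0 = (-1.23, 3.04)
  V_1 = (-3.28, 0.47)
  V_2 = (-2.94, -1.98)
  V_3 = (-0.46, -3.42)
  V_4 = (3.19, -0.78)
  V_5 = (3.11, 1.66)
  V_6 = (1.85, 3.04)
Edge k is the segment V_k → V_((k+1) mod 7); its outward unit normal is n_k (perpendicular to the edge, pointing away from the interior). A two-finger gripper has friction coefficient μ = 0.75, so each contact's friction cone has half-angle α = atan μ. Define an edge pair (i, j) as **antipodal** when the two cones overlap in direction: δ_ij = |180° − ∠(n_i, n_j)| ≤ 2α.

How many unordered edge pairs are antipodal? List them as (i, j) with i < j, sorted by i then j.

α = atan 0.75 = 36.87°;  2α = 73.74°
n_0 = (-0.7818, +0.6236)
n_1 = (-0.9905, -0.1375)
n_2 = (-0.5021, -0.8648)
n_3 = (+0.5861, -0.8103)
n_4 = (+0.9995, +0.0328)
n_5 = (+0.7385, +0.6743)
n_6 = (+0.0000, +1.0000)
  (0,1): δ = 133.52°  ·
  (0,2): δ = 81.56°  ·
  (0,3): δ = 15.54°  ✓
  (0,4): δ = 40.46°  ✓
  (0,5): δ = 80.98°  ·
  (0,6): δ = 128.58°  ·
  (1,2): δ = 128.04°  ·
  (1,3): δ = 62.02°  ✓
  (1,4): δ = 6.02°  ✓
  (1,5): δ = 34.50°  ✓
  (1,6): δ = 82.10°  ·
  (2,3): δ = 113.98°  ·
  (2,4): δ = 57.98°  ✓
  (2,5): δ = 17.46°  ✓
  (2,6): δ = 30.14°  ✓
  (3,4): δ = 124.00°  ·
  (3,5): δ = 83.48°  ·
  (3,6): δ = 35.88°  ✓
  (4,5): δ = 139.48°  ·
  (4,6): δ = 91.88°  ·
  (5,6): δ = 132.40°  ·
antipodal pairs: 9

count = 9; pairs: (0,3), (0,4), (1,3), (1,4), (1,5), (2,4), (2,5), (2,6), (3,6)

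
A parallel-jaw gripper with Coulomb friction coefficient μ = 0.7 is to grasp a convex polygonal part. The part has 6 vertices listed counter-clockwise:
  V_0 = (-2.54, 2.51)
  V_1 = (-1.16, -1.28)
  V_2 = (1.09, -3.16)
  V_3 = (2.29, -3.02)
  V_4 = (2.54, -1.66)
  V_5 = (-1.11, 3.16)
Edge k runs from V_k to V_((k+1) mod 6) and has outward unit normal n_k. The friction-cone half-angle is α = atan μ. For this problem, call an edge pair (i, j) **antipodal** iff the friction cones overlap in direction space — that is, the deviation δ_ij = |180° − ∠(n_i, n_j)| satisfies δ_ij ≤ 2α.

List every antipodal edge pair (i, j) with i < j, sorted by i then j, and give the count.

α = atan 0.7 = 34.99°;  2α = 69.98°
n_0 = (-0.9396, -0.3421)
n_1 = (-0.6412, -0.7674)
n_2 = (+0.1159, -0.9933)
n_3 = (+0.9835, -0.1808)
n_4 = (+0.7972, +0.6037)
n_5 = (-0.4138, +0.9104)
  (0,1): δ = 149.89°  ·
  (0,2): δ = 103.35°  ·
  (0,3): δ = 30.42°  ✓
  (0,4): δ = 17.13°  ✓
  (0,5): δ = 94.44°  ·
  (1,2): δ = 133.46°  ·
  (1,3): δ = 60.54°  ✓
  (1,4): δ = 12.98°  ✓
  (1,5): δ = 64.32°  ✓
  (2,3): δ = 107.07°  ·
  (2,4): δ = 59.52°  ✓
  (2,5): δ = 17.79°  ✓
  (3,4): δ = 132.45°  ·
  (3,5): δ = 55.14°  ✓
  (4,5): δ = 102.69°  ·
antipodal pairs: 8

count = 8; pairs: (0,3), (0,4), (1,3), (1,4), (1,5), (2,4), (2,5), (3,5)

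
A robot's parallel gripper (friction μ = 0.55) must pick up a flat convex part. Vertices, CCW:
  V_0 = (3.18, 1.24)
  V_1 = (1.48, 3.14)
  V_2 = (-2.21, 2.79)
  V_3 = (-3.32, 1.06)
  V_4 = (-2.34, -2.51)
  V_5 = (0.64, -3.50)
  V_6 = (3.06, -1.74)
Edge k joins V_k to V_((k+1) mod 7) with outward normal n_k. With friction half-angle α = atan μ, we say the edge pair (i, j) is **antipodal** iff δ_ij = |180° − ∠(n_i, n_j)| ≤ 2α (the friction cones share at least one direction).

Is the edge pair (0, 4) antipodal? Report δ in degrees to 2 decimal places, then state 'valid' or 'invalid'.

δ = 29.80°, valid

α = atan 0.55 = 28.81°;  2α = 57.62°
edge 0: e_0 = (-1.70, +1.90);  n_0 = (+0.7452, +0.6668)
edge 4: e_4 = (+2.98, -0.99);  n_4 = (-0.3153, -0.9490)
∠(n_0, n_4) = 150.20°
δ = |180° − 150.20°| = 29.80°
29.80° ≤ 2α = 57.62°  →  valid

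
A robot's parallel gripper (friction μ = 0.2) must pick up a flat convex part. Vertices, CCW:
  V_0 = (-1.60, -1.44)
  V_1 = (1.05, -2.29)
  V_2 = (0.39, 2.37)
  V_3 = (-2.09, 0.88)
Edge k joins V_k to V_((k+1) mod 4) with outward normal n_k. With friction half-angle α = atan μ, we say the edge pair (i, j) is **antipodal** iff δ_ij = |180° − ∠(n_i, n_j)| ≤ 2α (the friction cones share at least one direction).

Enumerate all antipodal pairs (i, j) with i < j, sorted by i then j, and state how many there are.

count = 1; pairs: (1,3)

α = atan 0.2 = 11.31°;  2α = 22.62°
n_0 = (-0.3054, -0.9522)
n_1 = (+0.9901, +0.1402)
n_2 = (-0.5150, +0.8572)
n_3 = (-0.9784, -0.2066)
  (0,1): δ = 64.15°  ·
  (0,2): δ = 48.78°  ·
  (0,3): δ = 119.71°  ·
  (1,2): δ = 67.06°  ·
  (1,3): δ = 3.86°  ✓
  (2,3): δ = 109.07°  ·
antipodal pairs: 1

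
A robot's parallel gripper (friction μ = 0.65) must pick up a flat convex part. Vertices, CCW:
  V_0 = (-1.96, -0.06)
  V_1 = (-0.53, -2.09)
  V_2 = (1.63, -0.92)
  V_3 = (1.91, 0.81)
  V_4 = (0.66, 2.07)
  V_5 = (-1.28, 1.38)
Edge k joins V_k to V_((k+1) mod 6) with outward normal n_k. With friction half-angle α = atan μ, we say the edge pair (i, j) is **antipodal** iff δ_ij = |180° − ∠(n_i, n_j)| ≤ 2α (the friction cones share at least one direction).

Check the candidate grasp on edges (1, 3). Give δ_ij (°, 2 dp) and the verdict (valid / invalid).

α = atan 0.65 = 33.02°;  2α = 66.05°
edge 1: e_1 = (+2.16, +1.17);  n_1 = (+0.4763, -0.8793)
edge 3: e_3 = (-1.25, +1.26);  n_3 = (+0.7099, +0.7043)
∠(n_1, n_3) = 106.33°
δ = |180° − 106.33°| = 73.67°
73.67° > 2α = 66.05°  →  invalid

δ = 73.67°, invalid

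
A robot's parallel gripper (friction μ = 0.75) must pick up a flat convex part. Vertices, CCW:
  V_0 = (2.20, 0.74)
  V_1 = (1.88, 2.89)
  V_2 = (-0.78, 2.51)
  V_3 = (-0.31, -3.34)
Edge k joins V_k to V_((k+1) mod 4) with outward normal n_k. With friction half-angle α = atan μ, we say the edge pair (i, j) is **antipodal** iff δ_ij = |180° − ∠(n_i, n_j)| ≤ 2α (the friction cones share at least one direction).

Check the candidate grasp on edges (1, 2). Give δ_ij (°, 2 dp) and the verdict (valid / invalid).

δ = 93.54°, invalid

α = atan 0.75 = 36.87°;  2α = 73.74°
edge 1: e_1 = (-2.66, -0.38);  n_1 = (-0.1414, +0.9899)
edge 2: e_2 = (+0.47, -5.85);  n_2 = (-0.9968, -0.0801)
∠(n_1, n_2) = 86.46°
δ = |180° − 86.46°| = 93.54°
93.54° > 2α = 73.74°  →  invalid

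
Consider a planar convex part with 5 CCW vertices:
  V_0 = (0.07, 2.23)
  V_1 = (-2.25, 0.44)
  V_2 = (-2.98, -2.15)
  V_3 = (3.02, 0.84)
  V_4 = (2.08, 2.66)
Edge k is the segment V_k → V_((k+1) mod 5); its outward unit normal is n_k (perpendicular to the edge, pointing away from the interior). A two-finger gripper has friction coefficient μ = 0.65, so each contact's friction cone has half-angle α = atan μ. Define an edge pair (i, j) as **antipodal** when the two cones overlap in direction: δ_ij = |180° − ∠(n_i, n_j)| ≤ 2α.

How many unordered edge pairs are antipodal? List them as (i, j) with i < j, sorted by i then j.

α = atan 0.65 = 33.02°;  2α = 66.05°
n_0 = (-0.6109, +0.7917)
n_1 = (-0.9625, +0.2713)
n_2 = (+0.4460, -0.8950)
n_3 = (+0.8885, +0.4589)
n_4 = (-0.2092, +0.9779)
  (0,1): δ = 143.39°  ·
  (0,2): δ = 11.16°  ✓
  (0,3): δ = 79.66°  ·
  (0,4): δ = 154.42°  ·
  (1,2): δ = 47.77°  ✓
  (1,3): δ = 43.06°  ✓
  (1,4): δ = 117.82°  ·
  (2,3): δ = 89.17°  ·
  (2,4): δ = 14.41°  ✓
  (3,4): δ = 105.24°  ·
antipodal pairs: 4

count = 4; pairs: (0,2), (1,2), (1,3), (2,4)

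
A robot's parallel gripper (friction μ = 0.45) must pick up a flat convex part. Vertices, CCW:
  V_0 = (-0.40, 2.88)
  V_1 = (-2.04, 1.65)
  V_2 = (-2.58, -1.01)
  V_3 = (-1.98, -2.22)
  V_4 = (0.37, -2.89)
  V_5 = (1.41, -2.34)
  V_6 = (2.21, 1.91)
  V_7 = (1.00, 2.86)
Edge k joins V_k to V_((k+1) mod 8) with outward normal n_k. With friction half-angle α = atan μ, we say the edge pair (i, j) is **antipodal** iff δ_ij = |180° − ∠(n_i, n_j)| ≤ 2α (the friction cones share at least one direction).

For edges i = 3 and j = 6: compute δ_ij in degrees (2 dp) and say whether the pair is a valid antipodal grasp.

α = atan 0.45 = 24.23°;  2α = 48.46°
edge 3: e_3 = (+2.35, -0.67);  n_3 = (-0.2742, -0.9617)
edge 6: e_6 = (-1.21, +0.95);  n_6 = (+0.6175, +0.7865)
∠(n_3, n_6) = 157.78°
δ = |180° − 157.78°| = 22.22°
22.22° ≤ 2α = 48.46°  →  valid

δ = 22.22°, valid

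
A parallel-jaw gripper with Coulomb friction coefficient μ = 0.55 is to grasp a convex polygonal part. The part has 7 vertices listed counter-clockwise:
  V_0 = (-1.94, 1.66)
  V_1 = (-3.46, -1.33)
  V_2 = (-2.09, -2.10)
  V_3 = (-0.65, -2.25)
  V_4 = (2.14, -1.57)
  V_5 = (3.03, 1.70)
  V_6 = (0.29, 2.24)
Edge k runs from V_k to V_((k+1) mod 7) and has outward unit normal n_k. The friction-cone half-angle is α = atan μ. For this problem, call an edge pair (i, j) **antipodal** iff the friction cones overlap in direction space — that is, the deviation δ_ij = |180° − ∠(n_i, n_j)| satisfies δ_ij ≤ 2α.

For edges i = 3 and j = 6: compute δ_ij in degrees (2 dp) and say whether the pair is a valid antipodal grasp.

α = atan 0.55 = 28.81°;  2α = 57.62°
edge 3: e_3 = (+2.79, +0.68);  n_3 = (+0.2368, -0.9716)
edge 6: e_6 = (-2.23, -0.58);  n_6 = (-0.2517, +0.9678)
∠(n_3, n_6) = 179.12°
δ = |180° − 179.12°| = 0.88°
0.88° ≤ 2α = 57.62°  →  valid

δ = 0.88°, valid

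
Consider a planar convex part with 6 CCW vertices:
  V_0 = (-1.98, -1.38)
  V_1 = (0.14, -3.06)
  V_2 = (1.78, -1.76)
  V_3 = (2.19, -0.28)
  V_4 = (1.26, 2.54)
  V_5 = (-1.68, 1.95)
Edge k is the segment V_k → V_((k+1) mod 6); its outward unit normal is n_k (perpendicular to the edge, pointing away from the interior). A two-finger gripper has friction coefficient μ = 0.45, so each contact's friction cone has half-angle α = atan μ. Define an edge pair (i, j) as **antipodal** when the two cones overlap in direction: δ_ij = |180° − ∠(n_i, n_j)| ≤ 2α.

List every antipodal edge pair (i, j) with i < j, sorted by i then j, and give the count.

count = 5; pairs: (0,3), (1,4), (1,5), (2,5), (3,5)

α = atan 0.45 = 24.23°;  2α = 48.46°
n_0 = (-0.6211, -0.7837)
n_1 = (+0.6212, -0.7837)
n_2 = (+0.9637, -0.2670)
n_3 = (+0.9497, +0.3132)
n_4 = (-0.1968, +0.9805)
n_5 = (-0.9960, +0.0897)
  (0,1): δ = 103.20°  ·
  (0,2): δ = 67.09°  ·
  (0,3): δ = 33.35°  ✓
  (0,4): δ = 49.74°  ·
  (0,5): δ = 123.25°  ·
  (1,2): δ = 143.89°  ·
  (1,3): δ = 110.15°  ·
  (1,4): δ = 27.06°  ✓
  (1,5): δ = 46.45°  ✓
  (2,3): δ = 146.26°  ·
  (2,4): δ = 63.17°  ·
  (2,5): δ = 10.34°  ✓
  (3,4): δ = 96.90°  ·
  (3,5): δ = 23.40°  ✓
  (4,5): δ = 106.50°  ·
antipodal pairs: 5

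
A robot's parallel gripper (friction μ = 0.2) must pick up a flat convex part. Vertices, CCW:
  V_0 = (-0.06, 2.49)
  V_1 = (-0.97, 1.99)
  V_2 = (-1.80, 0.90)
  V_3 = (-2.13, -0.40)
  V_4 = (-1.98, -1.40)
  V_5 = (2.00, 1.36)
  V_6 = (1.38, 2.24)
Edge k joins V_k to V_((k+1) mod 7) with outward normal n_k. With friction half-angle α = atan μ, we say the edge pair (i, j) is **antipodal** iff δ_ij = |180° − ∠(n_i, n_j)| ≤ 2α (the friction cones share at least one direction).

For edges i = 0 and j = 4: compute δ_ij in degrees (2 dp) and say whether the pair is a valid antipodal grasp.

δ = 5.95°, valid

α = atan 0.2 = 11.31°;  2α = 22.62°
edge 0: e_0 = (-0.91, -0.50);  n_0 = (-0.4815, +0.8764)
edge 4: e_4 = (+3.98, +2.76);  n_4 = (+0.5699, -0.8217)
∠(n_0, n_4) = 174.05°
δ = |180° − 174.05°| = 5.95°
5.95° ≤ 2α = 22.62°  →  valid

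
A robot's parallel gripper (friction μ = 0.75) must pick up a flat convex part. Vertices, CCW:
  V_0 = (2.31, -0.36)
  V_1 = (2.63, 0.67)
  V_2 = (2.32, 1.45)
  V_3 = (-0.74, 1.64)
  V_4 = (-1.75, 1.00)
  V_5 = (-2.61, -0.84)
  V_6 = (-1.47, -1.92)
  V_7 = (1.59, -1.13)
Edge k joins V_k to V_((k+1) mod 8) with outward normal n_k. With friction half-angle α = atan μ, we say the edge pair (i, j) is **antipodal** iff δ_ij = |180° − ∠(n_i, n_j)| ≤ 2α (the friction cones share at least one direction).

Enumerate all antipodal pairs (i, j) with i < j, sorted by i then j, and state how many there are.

count = 12; pairs: (0,3), (0,4), (0,5), (1,4), (1,5), (2,5), (2,6), (2,7), (3,6), (3,7), (4,6), (4,7)

α = atan 0.75 = 36.87°;  2α = 73.74°
n_0 = (+0.9550, -0.2967)
n_1 = (+0.9293, +0.3693)
n_2 = (+0.0620, +0.9981)
n_3 = (-0.5353, +0.8447)
n_4 = (-0.9059, +0.4234)
n_5 = (-0.6877, -0.7260)
n_6 = (+0.2500, -0.9683)
n_7 = (+0.7304, -0.6830)
  (0,1): δ = 141.07°  ·
  (0,2): δ = 76.29°  ·
  (0,3): δ = 40.38°  ✓
  (0,4): δ = 7.79°  ✓
  (0,5): δ = 63.81°  ✓
  (0,6): δ = 121.73°  ·
  (0,7): δ = 154.18°  ·
  (1,2): δ = 115.23°  ·
  (1,3): δ = 79.31°  ·
  (1,4): δ = 46.73°  ✓
  (1,5): δ = 24.87°  ✓
  (1,6): δ = 82.80°  ·
  (1,7): δ = 115.25°  ·
  (2,3): δ = 144.09°  ·
  (2,4): δ = 111.50°  ·
  (2,5): δ = 39.90°  ✓
  (2,6): δ = 18.03°  ✓
  (2,7): δ = 50.47°  ✓
  (3,4): δ = 147.41°  ·
  (3,5): δ = 75.81°  ·
  (3,6): δ = 17.88°  ✓
  (3,7): δ = 14.56°  ✓
  (4,5): δ = 108.40°  ·
  (4,6): δ = 50.47°  ✓
  (4,7): δ = 18.03°  ✓
  (5,6): δ = 122.07°  ·
  (5,7): δ = 89.63°  ·
  (6,7): δ = 147.55°  ·
antipodal pairs: 12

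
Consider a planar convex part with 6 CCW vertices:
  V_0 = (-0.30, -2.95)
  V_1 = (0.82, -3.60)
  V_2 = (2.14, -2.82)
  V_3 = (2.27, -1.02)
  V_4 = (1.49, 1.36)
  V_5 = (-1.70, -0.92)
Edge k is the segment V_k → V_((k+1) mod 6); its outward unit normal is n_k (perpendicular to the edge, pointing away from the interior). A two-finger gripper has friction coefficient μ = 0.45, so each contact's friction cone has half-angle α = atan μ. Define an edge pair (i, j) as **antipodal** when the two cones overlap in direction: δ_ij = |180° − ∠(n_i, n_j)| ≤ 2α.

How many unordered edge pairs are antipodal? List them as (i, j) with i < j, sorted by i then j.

α = atan 0.45 = 24.23°;  2α = 48.46°
n_0 = (-0.5019, -0.8649)
n_1 = (+0.5087, -0.8609)
n_2 = (+0.9974, -0.0720)
n_3 = (+0.9503, +0.3114)
n_4 = (-0.5815, +0.8136)
n_5 = (-0.8232, -0.5677)
  (0,1): δ = 119.29°  ·
  (0,2): δ = 64.00°  ·
  (0,3): δ = 41.73°  ✓
  (0,4): δ = 65.68°  ·
  (0,5): δ = 154.72°  ·
  (1,2): δ = 124.71°  ·
  (1,3): δ = 102.43°  ·
  (1,4): δ = 4.98°  ✓
  (1,5): δ = 94.01°  ·
  (2,3): δ = 157.72°  ·
  (2,4): δ = 50.31°  ·
  (2,5): δ = 38.72°  ✓
  (3,4): δ = 72.59°  ·
  (3,5): δ = 16.45°  ✓
  (4,5): δ = 90.96°  ·
antipodal pairs: 4

count = 4; pairs: (0,3), (1,4), (2,5), (3,5)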